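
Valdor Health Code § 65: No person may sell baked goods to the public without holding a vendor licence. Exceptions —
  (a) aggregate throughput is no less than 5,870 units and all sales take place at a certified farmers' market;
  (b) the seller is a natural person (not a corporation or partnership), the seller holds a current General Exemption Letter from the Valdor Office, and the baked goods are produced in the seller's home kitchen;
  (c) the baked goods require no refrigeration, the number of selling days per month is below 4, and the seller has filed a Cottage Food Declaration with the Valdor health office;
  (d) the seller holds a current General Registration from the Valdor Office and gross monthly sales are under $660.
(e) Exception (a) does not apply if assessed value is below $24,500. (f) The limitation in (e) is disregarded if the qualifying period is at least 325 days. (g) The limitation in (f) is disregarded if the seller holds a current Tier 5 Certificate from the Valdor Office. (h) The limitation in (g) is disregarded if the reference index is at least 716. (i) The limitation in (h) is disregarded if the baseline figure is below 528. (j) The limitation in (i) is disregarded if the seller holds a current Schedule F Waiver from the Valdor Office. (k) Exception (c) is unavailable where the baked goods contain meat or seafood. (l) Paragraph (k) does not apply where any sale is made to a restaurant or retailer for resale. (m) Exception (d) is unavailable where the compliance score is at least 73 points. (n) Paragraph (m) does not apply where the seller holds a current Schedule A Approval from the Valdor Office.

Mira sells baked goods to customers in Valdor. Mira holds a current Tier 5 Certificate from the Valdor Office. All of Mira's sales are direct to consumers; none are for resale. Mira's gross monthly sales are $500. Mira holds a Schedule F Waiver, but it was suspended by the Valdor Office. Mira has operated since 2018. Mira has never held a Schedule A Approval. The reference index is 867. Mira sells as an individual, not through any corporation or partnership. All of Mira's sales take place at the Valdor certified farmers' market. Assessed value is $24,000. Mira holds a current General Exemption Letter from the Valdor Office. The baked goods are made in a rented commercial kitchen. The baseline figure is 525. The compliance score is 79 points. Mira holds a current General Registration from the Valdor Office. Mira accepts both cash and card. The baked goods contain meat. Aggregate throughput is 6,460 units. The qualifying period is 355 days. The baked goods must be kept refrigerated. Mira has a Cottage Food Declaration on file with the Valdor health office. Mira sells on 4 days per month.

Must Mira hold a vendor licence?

Yes — Mira must hold a vendor licence.

Exception (a): aggregate throughput is 6,460 units, meeting the 5,870 units threshold; all sales are at a certified farmers' market — every condition holds. But applying paragraphs (e)–(j): (e) operates against (a): assessed value is $24,000, below the $24,500 limit. (f) would limit (e) — the qualifying period is 355 days, meeting the 325 days threshold — but (g) sets (f) aside: (g) operates against (f): a current Tier 5 Certificate is held. (h) would limit (g) — the reference index is 867, meeting the 716 threshold — but (i) sets (h) aside: (i) is triggered — the baseline figure is 525, below the 528 limit. (j), which would lift (i), is not engaged — no current Schedule F Waiver is held. So (a) is unavailable.
Exception (b) requires that the baked goods are produced in the seller's home kitchen; but the baked goods are made in a commercial kitchen, not a home kitchen, so (b) is unavailable.
Exception (c) requires that the baked goods require no refrigeration; but the baked goods require refrigeration, so (c) is unavailable.
All of (d)'s requirements are met (a current General Registration is held; gross monthly sales are $500, under the $660 limit). Turning to paragraphs (m)–(n): (m) operates — the compliance score is 79 points, meeting the 73 points threshold. (n) does not operate here (there is no Schedule A Approval in force), so (m) stands. Exception (d) does not apply.
No exception displaces § 65.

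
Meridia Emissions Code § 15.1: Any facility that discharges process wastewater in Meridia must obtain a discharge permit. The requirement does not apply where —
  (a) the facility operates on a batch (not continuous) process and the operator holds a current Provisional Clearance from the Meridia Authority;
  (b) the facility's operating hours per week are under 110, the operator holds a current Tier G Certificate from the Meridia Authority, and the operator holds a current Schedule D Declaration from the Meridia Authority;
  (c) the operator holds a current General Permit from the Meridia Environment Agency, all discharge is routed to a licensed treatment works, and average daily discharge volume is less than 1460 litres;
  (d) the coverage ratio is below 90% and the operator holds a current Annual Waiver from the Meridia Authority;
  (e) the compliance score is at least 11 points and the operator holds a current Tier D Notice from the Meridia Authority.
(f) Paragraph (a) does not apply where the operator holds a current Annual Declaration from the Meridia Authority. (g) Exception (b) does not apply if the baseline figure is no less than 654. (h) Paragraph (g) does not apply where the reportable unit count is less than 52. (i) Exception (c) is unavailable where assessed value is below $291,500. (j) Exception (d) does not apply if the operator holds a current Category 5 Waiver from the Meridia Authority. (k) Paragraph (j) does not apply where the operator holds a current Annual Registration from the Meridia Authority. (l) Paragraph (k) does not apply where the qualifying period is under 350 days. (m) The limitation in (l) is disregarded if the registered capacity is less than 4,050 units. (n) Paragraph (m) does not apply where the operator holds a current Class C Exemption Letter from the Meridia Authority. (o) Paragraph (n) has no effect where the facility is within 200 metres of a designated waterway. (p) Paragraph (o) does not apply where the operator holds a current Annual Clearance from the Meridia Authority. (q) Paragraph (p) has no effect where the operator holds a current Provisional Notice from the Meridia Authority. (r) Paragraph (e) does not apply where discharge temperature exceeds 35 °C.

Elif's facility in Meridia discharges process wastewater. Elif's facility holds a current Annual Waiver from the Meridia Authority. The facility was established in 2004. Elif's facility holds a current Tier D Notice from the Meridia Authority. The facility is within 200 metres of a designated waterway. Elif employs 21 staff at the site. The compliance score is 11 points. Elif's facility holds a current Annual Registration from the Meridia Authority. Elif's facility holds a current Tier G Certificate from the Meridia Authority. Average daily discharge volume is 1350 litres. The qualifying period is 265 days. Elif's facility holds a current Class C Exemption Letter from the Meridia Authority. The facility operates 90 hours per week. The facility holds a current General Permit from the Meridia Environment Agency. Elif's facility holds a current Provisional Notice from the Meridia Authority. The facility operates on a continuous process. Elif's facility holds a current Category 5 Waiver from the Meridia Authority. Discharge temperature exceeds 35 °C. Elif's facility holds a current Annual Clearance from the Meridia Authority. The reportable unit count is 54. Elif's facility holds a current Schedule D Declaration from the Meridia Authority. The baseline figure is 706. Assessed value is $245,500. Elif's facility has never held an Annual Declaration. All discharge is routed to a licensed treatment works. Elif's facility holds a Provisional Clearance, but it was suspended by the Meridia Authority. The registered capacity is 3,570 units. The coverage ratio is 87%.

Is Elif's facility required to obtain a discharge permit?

Exception (a) fails — the facility operates on a continuous process.
All of (b)'s requirements are met (the facility's operating hours per week are 90, under the 110 limit; a current Tier G Certificate is held; a current Schedule D Declaration is held). However, paragraphs (g)–(h) must be considered: (g) operates — the baseline figure is 706, meeting the 654 threshold. (h) is not triggered (the reportable unit count is 54, not less than 52), so (g) stands. So (b) is unavailable.
Exception (c)'s conditions are all satisfied: a current General Permit is held; discharge is routed to a licensed treatment works; average daily discharge volume is 1350 litres, less than the 1460 litres limit. However, paragraph (i) must be considered: (i) is triggered — assessed value is $245,500, below the $291,500 limit. So (c) is unavailable.
Exception (d)'s conditions are all satisfied: the coverage ratio is 87%, below the 90% limit; a current Annual Waiver is held. Considering the limiting provisions: (j) is triggered (a current Category 5 Waiver is held), but is itself disapplied by (k): (k) operates — a current Annual Registration is held. (l) would limit (k) — the qualifying period is 265 days, under the 350 days limit — but (m) sets (l) aside: (m) operates against (l): the registered capacity is 3,570 units, less than the 4,050 units limit. (n) would limit (m) — a current Class C Exemption Letter is held — but (o) sets (n) aside: (o) operates against (n): the facility is within 200 m of a designated waterway. (p) would limit (o) — a current Annual Clearance is held — but (q) sets (p) aside: (q) applies — a current Provisional Notice is held. (d) remains available.
Exception (e) is satisfied on its face — the compliance score is 11 points, meeting the 11 points threshold; a current Tier D Notice is held. But applying paragraph (r): (r) applies — discharge temperature exceeds 35 °C. So (e) is unavailable.

No — exception (d) applies; Elif's facility is not required to obtain a discharge permit.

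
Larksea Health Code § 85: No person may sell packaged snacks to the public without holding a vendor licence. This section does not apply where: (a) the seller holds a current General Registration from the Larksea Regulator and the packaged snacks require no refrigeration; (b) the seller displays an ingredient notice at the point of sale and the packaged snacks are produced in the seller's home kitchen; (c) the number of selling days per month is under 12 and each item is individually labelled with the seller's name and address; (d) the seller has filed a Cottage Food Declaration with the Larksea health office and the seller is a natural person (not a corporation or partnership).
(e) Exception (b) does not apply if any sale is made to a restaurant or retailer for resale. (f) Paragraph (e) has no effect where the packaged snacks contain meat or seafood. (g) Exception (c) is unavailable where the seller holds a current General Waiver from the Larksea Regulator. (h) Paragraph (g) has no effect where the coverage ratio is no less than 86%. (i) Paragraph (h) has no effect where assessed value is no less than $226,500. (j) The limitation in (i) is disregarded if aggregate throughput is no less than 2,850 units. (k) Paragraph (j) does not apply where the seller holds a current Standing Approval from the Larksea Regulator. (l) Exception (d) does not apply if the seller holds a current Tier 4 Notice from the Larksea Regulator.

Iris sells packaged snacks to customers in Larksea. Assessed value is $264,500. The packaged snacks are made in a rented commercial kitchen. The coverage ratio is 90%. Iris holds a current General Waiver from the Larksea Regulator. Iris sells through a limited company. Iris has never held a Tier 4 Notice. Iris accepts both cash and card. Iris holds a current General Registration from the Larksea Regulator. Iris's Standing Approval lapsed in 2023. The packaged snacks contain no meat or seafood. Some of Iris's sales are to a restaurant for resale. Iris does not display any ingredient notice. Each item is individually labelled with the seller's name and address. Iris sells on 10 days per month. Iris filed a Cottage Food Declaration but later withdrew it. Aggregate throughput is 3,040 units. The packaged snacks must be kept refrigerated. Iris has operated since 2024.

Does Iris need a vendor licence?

No — exception (c) applies; Iris is not required to hold a vendor licence.

Exception (a) fails — the packaged snacks require refrigeration.
Exception (b) does not apply: no ingredient notice is displayed.
Exception (c): the number of selling days per month is 10, under the 12 limit; items are individually labelled — every condition holds. Under paragraphs (g)–(k): (g) is engaged (a current General Waiver is held), but yields to (h): (h) operates against (g): the coverage ratio is 90%, meeting the 86% threshold. (i) is engaged (assessed value is $264,500, meeting the $226,500 threshold), but is overridden by (j): (j) is engaged — aggregate throughput is 3,040 units, meeting the 2,850 units threshold. (k), which would lift (j), does not operate here — no current Standing Approval is held. Exception (c) stands.
Exception (d) does not apply: the Cottage Food Declaration was withdrawn.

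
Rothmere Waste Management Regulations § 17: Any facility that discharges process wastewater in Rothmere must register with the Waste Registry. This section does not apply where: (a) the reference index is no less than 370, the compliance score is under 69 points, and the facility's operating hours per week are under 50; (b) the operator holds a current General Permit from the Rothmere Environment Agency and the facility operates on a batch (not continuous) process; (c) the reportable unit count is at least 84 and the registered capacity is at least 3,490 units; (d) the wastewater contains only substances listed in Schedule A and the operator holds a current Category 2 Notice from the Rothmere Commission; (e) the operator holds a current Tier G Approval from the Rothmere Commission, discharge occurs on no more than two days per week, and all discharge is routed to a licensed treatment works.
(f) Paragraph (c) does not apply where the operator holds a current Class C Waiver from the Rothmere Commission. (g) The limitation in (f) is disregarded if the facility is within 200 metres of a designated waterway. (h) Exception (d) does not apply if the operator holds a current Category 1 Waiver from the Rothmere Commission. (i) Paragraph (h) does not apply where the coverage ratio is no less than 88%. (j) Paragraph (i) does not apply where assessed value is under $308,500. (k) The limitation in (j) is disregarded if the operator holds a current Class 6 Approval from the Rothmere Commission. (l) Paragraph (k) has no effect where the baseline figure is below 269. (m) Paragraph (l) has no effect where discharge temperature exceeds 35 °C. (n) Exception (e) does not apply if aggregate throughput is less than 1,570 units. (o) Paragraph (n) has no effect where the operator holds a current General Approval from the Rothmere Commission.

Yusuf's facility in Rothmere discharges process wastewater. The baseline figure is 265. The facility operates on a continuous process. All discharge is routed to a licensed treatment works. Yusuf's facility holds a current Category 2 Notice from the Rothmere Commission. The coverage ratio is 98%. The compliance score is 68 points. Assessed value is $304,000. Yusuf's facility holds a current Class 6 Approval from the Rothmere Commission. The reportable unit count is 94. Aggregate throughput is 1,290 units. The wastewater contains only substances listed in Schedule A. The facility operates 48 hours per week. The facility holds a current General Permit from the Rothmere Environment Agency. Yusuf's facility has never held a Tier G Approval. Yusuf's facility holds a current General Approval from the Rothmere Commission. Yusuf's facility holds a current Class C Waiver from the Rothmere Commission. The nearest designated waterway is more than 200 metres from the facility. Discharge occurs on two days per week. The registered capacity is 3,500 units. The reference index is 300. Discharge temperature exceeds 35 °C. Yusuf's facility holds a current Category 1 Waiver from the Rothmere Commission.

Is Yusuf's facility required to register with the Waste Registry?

No — exception (d) applies; Yusuf's facility is not required to register with the Waste Registry.

Exception (a) requires that the reference index is no less than 370; but the reference index is 300, short of 370, so (a) is unavailable.
Exception (b) fails — the facility operates on a continuous process.
Exception (c) is satisfied on its face — the reportable unit count is 94, meeting the 84 threshold; the registered capacity is 3,500 units, meeting the 3,490 units threshold. However, paragraphs (f)–(g) must be considered: (f) is engaged — a current Class C Waiver is held. (g) does not operate here (the facility is more than 200 m from any designated waterway), so (f) stands. (c) is therefore removed.
Exception (d): the wastewater is Schedule-A-only; a current Category 2 Notice is held — every condition holds. As to paragraphs (h)–(m): (h) applies (a current Category 1 Waiver is held), but is itself disapplied by (i): (i) operates against (h): the coverage ratio is 98%, meeting the 88% threshold. (j) would limit (i) — assessed value is $304,000, under the $308,500 limit — but (k) sets (j) aside: (k) operates against (j): a current Class 6 Approval is held. (l) is engaged (the baseline figure is 265, below the 269 limit), but is displaced by (m): (m) operates against (l): discharge temperature exceeds 35 °C. Exception (d) stands.
Exception (e) requires that the operator holds a current Tier G Approval from the Rothmere Commission; but there is no Tier G Approval in force, so (e) is unavailable.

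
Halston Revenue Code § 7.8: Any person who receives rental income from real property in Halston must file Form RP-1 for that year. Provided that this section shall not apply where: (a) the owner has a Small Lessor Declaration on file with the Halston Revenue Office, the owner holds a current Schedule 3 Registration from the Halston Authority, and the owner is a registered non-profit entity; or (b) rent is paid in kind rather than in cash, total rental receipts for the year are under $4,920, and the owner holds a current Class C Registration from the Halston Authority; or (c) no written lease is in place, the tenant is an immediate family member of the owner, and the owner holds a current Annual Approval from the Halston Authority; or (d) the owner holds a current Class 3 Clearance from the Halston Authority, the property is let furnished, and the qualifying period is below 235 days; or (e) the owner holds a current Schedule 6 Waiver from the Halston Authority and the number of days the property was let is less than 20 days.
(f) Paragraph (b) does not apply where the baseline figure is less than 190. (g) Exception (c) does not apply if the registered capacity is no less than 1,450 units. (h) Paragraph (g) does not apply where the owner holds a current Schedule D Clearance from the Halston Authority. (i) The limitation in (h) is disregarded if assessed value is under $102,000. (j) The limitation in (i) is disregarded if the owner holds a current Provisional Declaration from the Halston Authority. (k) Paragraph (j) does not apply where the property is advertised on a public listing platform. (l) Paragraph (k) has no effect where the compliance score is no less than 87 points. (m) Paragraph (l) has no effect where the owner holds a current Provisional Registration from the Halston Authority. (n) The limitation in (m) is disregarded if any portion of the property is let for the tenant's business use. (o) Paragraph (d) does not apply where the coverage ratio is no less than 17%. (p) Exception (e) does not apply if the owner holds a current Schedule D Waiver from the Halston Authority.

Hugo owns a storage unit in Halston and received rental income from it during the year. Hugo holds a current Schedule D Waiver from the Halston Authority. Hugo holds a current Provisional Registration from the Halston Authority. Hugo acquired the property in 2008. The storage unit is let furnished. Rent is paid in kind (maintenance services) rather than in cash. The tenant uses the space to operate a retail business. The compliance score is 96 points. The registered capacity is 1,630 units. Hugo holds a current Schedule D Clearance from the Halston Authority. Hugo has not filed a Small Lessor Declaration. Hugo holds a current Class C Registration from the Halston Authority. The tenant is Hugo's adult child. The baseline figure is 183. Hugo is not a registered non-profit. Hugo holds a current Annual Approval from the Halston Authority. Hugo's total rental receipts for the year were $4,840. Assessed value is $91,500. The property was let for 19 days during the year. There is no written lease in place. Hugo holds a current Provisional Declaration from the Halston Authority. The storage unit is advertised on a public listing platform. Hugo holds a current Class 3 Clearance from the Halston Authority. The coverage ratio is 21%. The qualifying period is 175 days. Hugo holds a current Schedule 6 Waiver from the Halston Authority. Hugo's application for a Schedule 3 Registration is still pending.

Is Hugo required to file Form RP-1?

No — exception (c) applies; Hugo is not required to file Form RP-1.

Exception (a) requires that the owner has a Small Lessor Declaration on file with the Halston Revenue Office; but no Small Lessor Declaration is on file, so (a) is unavailable.
Exception (b): rent is paid in kind; total rental receipts for the year are $4,840, under the $4,920 limit; a current Class C Registration is held — every condition holds. But applying paragraph (f): (f) operates against (b): the baseline figure is 183, less than the 190 limit. Exception (b) does not apply.
Exception (c): there is no written lease; the tenant is an immediate family member; a current Annual Approval is held — every condition holds. Applying paragraphs (g)–(n): (g) is triggered (the registered capacity is 1,630 units, meeting the 1,450 units threshold), but is set aside by (h): (h) operates against (g): a current Schedule D Clearance is held. (i) applies (assessed value is $91,500, under the $102,000 limit), but is set aside by (j): (j) operates against (i): a current Provisional Declaration is held. (k) is engaged (the property is publicly advertised), but is displaced by (l): (l) operates against (k): the compliance score is 96 points, meeting the 87 points threshold. (m) would limit (l) — a current Provisional Registration is held — but (n) sets (m) aside: (n) operates against (m): the space is let for business use. Exception (c) stands.
Exception (d)'s conditions are all satisfied: a current Class 3 Clearance is held; the property is let furnished; the qualifying period is 175 days, below the 235 days limit. Turning to paragraph (o): (o) operates against (d): the coverage ratio is 21%, meeting the 17% threshold. (d) is therefore removed.
Exception (e) is satisfied on its face — a current Schedule 6 Waiver is held; the number of days the property was let is 19 days, less than the 20 days limit. However, paragraph (p) must be considered: (p) operates against (e): a current Schedule D Waiver is held. Exception (e) does not apply.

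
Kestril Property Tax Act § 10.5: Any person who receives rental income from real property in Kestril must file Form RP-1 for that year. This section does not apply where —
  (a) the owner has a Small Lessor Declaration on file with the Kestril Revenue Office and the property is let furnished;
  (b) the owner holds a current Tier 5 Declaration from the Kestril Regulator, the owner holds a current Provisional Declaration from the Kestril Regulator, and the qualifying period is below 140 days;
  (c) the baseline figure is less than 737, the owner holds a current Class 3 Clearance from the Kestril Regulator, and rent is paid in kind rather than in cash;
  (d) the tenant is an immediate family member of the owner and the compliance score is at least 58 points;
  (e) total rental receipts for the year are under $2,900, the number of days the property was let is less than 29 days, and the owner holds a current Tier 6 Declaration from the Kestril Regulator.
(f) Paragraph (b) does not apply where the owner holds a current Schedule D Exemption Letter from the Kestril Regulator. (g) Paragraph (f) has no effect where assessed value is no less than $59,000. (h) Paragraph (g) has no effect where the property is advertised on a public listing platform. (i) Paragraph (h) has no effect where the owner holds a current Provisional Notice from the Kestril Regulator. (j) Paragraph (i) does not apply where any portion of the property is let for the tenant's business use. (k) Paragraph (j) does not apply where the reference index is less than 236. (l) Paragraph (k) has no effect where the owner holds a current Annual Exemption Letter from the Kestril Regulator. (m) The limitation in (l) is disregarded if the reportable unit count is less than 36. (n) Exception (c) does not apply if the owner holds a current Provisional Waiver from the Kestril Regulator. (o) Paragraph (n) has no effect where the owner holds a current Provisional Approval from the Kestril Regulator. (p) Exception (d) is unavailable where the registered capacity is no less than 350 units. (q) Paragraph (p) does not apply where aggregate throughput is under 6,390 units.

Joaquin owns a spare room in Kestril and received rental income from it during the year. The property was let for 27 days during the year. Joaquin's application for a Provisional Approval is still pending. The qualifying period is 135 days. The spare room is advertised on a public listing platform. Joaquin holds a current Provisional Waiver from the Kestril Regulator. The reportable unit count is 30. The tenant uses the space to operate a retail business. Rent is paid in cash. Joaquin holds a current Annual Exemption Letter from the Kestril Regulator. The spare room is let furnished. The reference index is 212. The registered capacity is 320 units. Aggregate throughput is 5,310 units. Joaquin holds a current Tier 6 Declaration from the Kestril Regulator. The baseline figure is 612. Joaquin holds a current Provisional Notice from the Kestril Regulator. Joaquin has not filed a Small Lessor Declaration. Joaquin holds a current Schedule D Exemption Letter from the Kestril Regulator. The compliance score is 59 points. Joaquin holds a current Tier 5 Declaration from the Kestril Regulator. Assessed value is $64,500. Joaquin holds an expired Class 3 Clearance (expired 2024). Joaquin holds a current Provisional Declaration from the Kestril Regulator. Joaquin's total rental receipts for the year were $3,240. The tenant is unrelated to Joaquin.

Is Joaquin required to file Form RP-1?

Exception (a) fails — no Small Lessor Declaration is on file.
Exception (b)'s conditions are all satisfied: a current Tier 5 Declaration is held; a current Provisional Declaration is held; the qualifying period is 135 days, below the 140 days limit. Under paragraphs (f)–(m): (f) applies (a current Schedule D Exemption Letter is held), but is itself disapplied by (g): (g) operates against (f): assessed value is $64,500, meeting the $59,000 threshold. (h) operates (the property is publicly advertised), but is itself disapplied by (i): (i) operates — a current Provisional Notice is held. (j) is triggered (the space is let for business use), but is itself disapplied by (k): (k) operates against (j): the reference index is 212, less than the 236 limit. (l) would limit (k) — a current Annual Exemption Letter is held — but (m) sets (l) aside: (m) is engaged — the reportable unit count is 30, less than the 36 limit. So (b) applies.
Exception (c) fails — the Class 3 Clearance is not current.
Exception (d) requires that the tenant is an immediate family member of the owner; but the tenant is unrelated to the owner, so (d) is unavailable.
Exception (e) requires that total rental receipts for the year are under $2,900; but total rental receipts for the year are $3,240, not under $2,900, so (e) is unavailable.

No — exception (b) applies; Joaquin is not required to file Form RP-1.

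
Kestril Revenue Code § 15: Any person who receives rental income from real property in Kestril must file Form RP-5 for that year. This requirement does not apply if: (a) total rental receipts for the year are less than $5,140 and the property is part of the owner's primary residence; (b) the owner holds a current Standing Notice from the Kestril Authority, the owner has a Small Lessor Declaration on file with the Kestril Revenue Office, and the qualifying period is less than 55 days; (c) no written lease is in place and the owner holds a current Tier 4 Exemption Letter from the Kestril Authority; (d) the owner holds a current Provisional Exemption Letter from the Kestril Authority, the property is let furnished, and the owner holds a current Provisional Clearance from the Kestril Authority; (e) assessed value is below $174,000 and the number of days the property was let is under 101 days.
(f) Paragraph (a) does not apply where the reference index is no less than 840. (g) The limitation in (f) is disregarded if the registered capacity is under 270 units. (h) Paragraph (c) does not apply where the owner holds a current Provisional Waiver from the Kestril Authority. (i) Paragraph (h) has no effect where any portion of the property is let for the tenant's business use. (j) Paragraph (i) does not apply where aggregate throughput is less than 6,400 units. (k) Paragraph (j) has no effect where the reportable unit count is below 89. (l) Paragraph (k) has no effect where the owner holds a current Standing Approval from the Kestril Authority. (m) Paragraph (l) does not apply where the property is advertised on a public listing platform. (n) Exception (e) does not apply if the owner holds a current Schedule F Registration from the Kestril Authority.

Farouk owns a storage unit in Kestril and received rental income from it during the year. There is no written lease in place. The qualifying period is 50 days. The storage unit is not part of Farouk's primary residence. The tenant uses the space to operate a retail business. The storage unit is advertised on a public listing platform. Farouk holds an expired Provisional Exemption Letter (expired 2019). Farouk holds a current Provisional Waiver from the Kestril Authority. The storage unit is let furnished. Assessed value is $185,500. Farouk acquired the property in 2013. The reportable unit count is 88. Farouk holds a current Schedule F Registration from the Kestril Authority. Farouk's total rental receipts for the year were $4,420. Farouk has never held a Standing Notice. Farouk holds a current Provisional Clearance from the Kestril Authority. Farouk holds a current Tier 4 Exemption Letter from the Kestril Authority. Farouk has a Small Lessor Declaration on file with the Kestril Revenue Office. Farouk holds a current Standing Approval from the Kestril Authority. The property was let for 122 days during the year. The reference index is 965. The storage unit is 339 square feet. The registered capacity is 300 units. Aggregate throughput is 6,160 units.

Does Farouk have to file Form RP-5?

Exception (a) does not apply: the storage unit is not part of the primary residence.
Exception (b) requires that the owner holds a current Standing Notice from the Kestril Authority; but there is no Standing Notice in force, so (b) is unavailable.
Exception (c): there is no written lease; a current Tier 4 Exemption Letter is held — every condition holds. Considering the limiting provisions: (h) is engaged (a current Provisional Waiver is held), but is set aside by (i): (i) is triggered — the space is let for business use. (j) operates (aggregate throughput is 6,160 units, less than the 6,400 units limit), but yields to (k): (k) operates against (j): the reportable unit count is 88, below the 89 limit. (l) would limit (k) — a current Standing Approval is held — but (m) sets (l) aside: (m) operates against (l): the property is publicly advertised. So (c) applies.
Exception (d) requires that the owner holds a current Provisional Exemption Letter from the Kestril Authority; but no current Provisional Exemption Letter is held, so (d) is unavailable.
Exception (e) does not apply: assessed value is $185,500, not below $174,000.

No — exception (c) applies; Farouk is not required to file Form RP-5.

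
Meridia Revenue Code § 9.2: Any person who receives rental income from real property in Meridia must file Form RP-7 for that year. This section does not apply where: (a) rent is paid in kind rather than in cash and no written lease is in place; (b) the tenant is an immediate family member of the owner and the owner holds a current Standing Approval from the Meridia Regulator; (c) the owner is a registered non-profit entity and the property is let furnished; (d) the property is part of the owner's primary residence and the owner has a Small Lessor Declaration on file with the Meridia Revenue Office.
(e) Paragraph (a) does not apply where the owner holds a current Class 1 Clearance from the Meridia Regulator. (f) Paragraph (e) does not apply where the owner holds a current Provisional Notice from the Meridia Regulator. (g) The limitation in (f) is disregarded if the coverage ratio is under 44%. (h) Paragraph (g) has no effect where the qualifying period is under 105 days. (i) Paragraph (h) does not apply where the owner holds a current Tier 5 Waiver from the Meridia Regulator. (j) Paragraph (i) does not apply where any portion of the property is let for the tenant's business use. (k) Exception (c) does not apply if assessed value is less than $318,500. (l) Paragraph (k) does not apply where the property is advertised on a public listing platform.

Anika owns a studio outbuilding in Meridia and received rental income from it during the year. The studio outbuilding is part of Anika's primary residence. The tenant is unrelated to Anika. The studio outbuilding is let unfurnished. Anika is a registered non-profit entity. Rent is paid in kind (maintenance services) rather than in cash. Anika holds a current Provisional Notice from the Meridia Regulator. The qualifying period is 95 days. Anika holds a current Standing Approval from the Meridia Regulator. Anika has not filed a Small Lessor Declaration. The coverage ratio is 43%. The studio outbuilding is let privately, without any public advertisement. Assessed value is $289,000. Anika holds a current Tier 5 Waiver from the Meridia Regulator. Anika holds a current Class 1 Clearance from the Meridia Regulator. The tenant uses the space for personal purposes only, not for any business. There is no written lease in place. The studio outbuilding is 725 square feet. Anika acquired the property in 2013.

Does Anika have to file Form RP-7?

Exception (a) is satisfied on its face — rent is paid in kind; there is no written lease. Turning to paragraphs (e)–(j): (e) operates against (a): a current Class 1 Clearance is held. (f) operates (a current Provisional Notice is held), but yields to (g): (g) is engaged — the coverage ratio is 43%, under the 44% limit. (h) would limit (g) — the qualifying period is 95 days, under the 105 days limit — but (i) sets (h) aside: (i) is triggered — a current Tier 5 Waiver is held. (j) is not triggered (the space is used for personal purposes only), so (i) stands. Exception (a) does not apply.
Exception (b) requires that the tenant is an immediate family member of the owner; but the tenant is unrelated to the owner, so (b) is unavailable.
Exception (c) requires that the property is let furnished; but the property is let unfurnished, so (c) is unavailable.
Exception (d) fails — no Small Lessor Declaration is on file.
None of the exceptions is available; § 9.2 applies in full.

Yes — Anika must file Form RP-7.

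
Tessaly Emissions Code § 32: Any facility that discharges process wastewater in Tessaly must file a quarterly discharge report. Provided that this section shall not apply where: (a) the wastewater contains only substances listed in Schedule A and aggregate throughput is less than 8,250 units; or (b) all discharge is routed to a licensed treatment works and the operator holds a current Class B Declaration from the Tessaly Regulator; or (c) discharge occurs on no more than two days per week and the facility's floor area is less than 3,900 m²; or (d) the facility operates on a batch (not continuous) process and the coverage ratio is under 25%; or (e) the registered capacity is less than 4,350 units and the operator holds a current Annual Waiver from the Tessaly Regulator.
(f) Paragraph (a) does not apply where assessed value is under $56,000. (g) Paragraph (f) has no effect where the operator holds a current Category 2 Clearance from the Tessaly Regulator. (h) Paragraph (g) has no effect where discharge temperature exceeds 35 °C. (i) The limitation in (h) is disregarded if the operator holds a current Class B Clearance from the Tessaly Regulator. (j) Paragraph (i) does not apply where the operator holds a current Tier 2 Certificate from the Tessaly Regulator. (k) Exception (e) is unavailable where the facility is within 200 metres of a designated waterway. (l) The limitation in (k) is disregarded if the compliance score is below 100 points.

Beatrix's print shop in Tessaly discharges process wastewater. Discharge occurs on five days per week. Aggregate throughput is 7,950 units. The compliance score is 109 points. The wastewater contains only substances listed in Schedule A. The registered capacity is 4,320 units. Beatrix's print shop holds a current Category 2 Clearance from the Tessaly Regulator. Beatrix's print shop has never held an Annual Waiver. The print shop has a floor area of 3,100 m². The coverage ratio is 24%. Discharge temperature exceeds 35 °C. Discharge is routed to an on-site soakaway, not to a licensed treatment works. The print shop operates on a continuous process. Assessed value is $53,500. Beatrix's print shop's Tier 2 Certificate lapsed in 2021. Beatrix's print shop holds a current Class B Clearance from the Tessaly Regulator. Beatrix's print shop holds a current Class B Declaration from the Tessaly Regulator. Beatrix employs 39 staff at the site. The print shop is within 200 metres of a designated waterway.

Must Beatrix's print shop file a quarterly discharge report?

No — exception (a) applies; Beatrix's print shop is not required to file a quarterly discharge report.

All of (a)'s requirements are met (the wastewater is Schedule-A-only; aggregate throughput is 7,950 units, less than the 8,250 units limit). Under paragraphs (f)–(j): (f) would limit (a) — assessed value is $53,500, under the $56,000 limit — but (g) sets (f) aside: (g) operates against (f): a current Category 2 Clearance is held. (h) is triggered (discharge temperature exceeds 35 °C), but is itself disapplied by (i): (i) is triggered — a current Class B Clearance is held. (j), which would lift (i), is not triggered — the Tier 2 Certificate is not current. So (a) applies.
Exception (b) fails — discharge is not routed to a licensed treatment works.
Exception (c) requires that discharge occurs on no more than two days per week; but discharge occurs on five days per week, so (c) is unavailable.
Exception (d) requires that the facility operates on a batch (not continuous) process; but the facility operates on a continuous process, so (d) is unavailable.
Exception (e) fails — the Annual Waiver is not current.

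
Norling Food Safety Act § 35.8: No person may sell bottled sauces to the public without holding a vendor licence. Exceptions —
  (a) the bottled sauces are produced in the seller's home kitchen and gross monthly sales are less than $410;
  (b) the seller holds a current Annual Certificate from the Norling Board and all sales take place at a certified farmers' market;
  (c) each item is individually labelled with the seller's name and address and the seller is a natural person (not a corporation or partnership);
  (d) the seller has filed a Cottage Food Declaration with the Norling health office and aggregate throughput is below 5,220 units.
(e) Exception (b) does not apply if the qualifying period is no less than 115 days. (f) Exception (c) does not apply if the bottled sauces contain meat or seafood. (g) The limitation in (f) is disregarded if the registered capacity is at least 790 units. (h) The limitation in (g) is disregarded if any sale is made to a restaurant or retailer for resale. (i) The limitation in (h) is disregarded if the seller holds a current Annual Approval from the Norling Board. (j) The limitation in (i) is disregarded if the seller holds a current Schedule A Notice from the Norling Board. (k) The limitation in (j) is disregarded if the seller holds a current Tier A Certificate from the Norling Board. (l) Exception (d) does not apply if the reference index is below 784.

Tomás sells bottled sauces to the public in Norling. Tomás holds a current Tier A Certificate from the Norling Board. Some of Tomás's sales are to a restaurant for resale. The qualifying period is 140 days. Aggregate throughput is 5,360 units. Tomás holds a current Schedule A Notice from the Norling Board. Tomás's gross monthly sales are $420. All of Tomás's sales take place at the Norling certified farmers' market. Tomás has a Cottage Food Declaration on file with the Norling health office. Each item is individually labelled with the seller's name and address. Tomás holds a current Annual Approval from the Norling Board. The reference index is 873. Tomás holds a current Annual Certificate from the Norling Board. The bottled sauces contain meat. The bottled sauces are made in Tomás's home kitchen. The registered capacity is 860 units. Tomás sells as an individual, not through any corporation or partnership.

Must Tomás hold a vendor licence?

No — exception (c) applies; Tomás is not required to hold a vendor licence.

Exception (a) requires that gross monthly sales are less than $410; but gross monthly sales are $420, not less than $410, so (a) is unavailable.
All of (b)'s requirements are met (a current Annual Certificate is held; all sales are at a certified farmers' market). However, paragraph (e) must be considered: (e) operates against (b): the qualifying period is 140 days, meeting the 115 days threshold. Exception (b) does not apply.
Exception (c): items are individually labelled; the seller is a natural person — every condition holds. Applying paragraphs (f)–(k): (f) is engaged (the bottled sauces contain meat), but is set aside by (g): (g) operates against (f): the registered capacity is 860 units, meeting the 790 units threshold. (h) applies (some sales are to a restaurant for resale), but is overridden by (i): (i) operates against (h): a current Annual Approval is held. (j) would limit (i) — a current Schedule A Notice is held — but (k) sets (j) aside: (k) operates against (j): a current Tier A Certificate is held. Exception (c) stands.
Exception (d) fails — aggregate throughput is 5,360 units, not below 5,220 units.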